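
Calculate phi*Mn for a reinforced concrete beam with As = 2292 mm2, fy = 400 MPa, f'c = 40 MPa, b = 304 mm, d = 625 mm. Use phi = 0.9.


a = As * fy / (0.85 * f'c * b)
= 2292 * 400 / (0.85 * 40 * 304)
= 88.6997 mm
Mn = As * fy * (d - a/2) / 10^6
= 532.3401 kN-m
phi*Mn = 0.9 * 532.3401 = 479.11 kN-m

479.11


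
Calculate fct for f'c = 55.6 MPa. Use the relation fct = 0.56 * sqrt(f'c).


fct = 0.56 * sqrt(55.6)
= 0.56 * 7.457
= 4.176 MPa

4.176


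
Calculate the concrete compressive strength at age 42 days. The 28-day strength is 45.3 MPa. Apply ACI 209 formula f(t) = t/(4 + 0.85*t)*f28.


f(42) = 42 / (4 + 0.85 * 42) * 45.3
= 42 / 39.7 * 45.3
= 47.92 MPa

47.92


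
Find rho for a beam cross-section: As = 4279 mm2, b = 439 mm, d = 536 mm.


rho = As / (b * d)
= 4279 / (439 * 536)
= 0.0182

0.0182


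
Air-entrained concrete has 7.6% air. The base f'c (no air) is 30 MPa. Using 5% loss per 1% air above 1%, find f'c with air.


Strength loss = (7.6 - 1) * 5 = 33.0%
f'c = 30 * (1 - 33.0/100)
= 20.1 MPa

20.1


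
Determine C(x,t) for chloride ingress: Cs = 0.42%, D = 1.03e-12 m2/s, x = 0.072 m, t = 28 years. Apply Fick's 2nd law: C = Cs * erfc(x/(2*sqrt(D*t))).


t_seconds = 28 * 365.25 * 24 * 3600 = 883612800.0 s
arg = 0.072 / (2 * sqrt(1.03e-12 * 883612800.0))
= 1.1933
erfc(1.1933) = 0.0915
C = 0.42 * 0.0915 = 0.0384%

0.0384


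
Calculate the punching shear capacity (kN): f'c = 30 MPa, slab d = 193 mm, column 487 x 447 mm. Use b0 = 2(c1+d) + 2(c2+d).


b0 = 2*(487 + 193) + 2*(447 + 193) = 2640 mm
Vc = 0.33 * sqrt(30) * 2640 * 193 / 1000
= 920.95 kN

920.95


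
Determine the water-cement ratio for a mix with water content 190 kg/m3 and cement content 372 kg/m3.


w/c = water / cement
w/c = 190 / 372 = 0.511

0.511


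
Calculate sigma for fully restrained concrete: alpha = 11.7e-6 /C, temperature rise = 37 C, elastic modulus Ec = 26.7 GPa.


sigma = alpha * dT * Ec
= 11.7e-6 * 37 * 26.7 * 1000
= 11.558 MPa

11.558


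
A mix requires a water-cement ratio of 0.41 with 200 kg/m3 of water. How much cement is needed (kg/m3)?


Cement = water / (w/c)
= 200 / 0.41
= 487.8 kg/m3

487.8


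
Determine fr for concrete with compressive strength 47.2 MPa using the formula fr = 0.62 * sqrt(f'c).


fr = 0.62 * sqrt(47.2)
= 4.26 MPa

4.26


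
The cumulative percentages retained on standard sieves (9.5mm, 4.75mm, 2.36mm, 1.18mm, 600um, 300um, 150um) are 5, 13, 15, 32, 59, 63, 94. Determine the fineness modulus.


FM = sum(cumulative % retained) / 100
= 281 / 100
= 2.81

2.81


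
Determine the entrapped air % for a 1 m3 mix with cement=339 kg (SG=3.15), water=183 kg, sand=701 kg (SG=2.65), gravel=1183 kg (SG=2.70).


Vol cement = 339 / (3.15 * 1000) = 0.107619 m3
Vol water = 183 / 1000 = 0.183 m3
Vol sand = 701 / (2.65 * 1000) = 0.264528 m3
Vol gravel = 1183 / (2.70 * 1000) = 0.438148 m3
Total solid + water volume = 0.993295 m3
Air = (1 - 0.993295) * 100 = 0.67%

0.67


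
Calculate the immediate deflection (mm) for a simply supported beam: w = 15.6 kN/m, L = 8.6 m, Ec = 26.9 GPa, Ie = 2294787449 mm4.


Convert: L = 8.6 m = 8600 mm, Ec = 26.9 GPa = 26900 MPa
delta = 5 * 15.6 * 8600^4 / (384 * 26900 * 2294787449)
= 18.0 mm

18.0


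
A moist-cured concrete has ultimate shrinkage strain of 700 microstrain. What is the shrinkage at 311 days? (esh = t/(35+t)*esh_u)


esh(311) = 311 / (35 + 311) * 700
= 311 / 346 * 700
= 629.2 microstrain

629.2


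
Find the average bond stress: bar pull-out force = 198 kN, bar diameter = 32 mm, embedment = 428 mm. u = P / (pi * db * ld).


u = P / (pi * db * ld)
= 198 * 1000 / (pi * 32 * 428)
= 4.602 MPa

4.602


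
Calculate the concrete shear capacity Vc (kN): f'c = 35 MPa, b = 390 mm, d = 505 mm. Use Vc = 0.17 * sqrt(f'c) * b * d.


Vc = 0.17 * sqrt(35) * 390 * 505 / 1000
= 198.08 kN

198.08


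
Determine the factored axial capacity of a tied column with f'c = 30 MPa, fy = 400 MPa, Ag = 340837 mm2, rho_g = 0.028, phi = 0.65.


Ast = rho * Ag = 0.028 * 340837 = 9543.436 mm2
phi*Pn = 0.65 * 0.80 * (0.85 * 30 * (340837 - 9543.436) + 400 * 9543.436) / 1000
= 6377.99 kN

6377.99


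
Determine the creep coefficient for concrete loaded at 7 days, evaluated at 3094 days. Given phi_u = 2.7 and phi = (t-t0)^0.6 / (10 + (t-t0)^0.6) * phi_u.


dt = 3094 - 7 = 3087
phi = 3087^0.6 / (10 + 3087^0.6) * 2.7
= 2.499

2.499


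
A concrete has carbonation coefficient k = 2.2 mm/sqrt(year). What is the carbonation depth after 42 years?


depth = k * sqrt(t)
= 2.2 * sqrt(42)
= 14.26 mm

14.26


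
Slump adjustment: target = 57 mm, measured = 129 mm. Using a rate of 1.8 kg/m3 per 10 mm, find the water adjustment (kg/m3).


Difference = 57 - 129 = -72 mm
Water adjustment = -72 * 1.8 / 10 = -13.0 kg/m3

-13.0


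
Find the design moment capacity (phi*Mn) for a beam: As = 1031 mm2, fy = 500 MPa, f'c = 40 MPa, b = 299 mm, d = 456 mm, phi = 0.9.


a = As * fy / (0.85 * f'c * b)
= 1031 * 500 / (0.85 * 40 * 299)
= 50.7082 mm
Mn = As * fy * (d - a/2) / 10^6
= 221.998 kN-m
phi*Mn = 0.9 * 221.998 = 199.8 kN-m

199.8


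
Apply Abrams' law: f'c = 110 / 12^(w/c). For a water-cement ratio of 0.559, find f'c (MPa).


f'c = 110 / 12^0.559
= 110 / 4.011
= 27.42 MPa

27.42


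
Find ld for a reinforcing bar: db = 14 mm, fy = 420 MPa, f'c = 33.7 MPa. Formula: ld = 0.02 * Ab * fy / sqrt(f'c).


Ab = pi * 14^2 / 4 = 153.938 mm2
ld = 0.02 * 153.938 * 420 / sqrt(33.7)
= 222.7 mm

222.7


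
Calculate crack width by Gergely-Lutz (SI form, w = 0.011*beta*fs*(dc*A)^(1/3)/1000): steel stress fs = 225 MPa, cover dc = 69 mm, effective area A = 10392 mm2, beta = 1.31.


w = 0.011 * beta * fs * (dc * A)^(1/3) / 1000
= 0.011 * 1.31 * 225 * (69 * 10392)^(1/3) / 1000
= 0.29 mm

0.29


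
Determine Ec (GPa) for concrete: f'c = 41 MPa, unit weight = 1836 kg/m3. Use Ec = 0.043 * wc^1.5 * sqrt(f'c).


Ec = 0.043 * 1836^1.5 * sqrt(41) / 1000
= 21.66 GPa

21.66


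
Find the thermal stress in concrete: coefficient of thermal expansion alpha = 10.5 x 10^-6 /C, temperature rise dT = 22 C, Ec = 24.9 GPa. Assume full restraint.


sigma = alpha * dT * Ec
= 10.5e-6 * 22 * 24.9 * 1000
= 5.752 MPa

5.752


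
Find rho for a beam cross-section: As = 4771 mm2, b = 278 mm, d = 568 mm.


rho = As / (b * d)
= 4771 / (278 * 568)
= 0.0302

0.0302


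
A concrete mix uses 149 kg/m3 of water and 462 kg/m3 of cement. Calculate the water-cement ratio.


w/c = water / cement
w/c = 149 / 462 = 0.323

0.323


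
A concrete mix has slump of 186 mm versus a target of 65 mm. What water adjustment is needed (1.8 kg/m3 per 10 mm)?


Difference = 65 - 186 = -121 mm
Water adjustment = -121 * 1.8 / 10 = -21.8 kg/m3

-21.8


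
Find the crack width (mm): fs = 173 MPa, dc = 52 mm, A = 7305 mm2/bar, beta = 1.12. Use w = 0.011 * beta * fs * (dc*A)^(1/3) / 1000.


w = 0.011 * beta * fs * (dc * A)^(1/3) / 1000
= 0.011 * 1.12 * 173 * (52 * 7305)^(1/3) / 1000
= 0.154 mm

0.154


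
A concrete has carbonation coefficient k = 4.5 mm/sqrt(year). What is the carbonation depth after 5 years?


depth = k * sqrt(t)
= 4.5 * sqrt(5)
= 10.06 mm

10.06


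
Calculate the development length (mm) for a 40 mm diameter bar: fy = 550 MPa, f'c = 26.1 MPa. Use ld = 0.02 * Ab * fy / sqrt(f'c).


Ab = pi * 40^2 / 4 = 1256.637 mm2
ld = 0.02 * 1256.637 * 550 / sqrt(26.1)
= 2705.7 mm

2705.7


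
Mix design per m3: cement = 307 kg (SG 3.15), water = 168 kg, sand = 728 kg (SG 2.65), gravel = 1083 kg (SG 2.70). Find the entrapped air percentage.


Vol cement = 307 / (3.15 * 1000) = 0.09746 m3
Vol water = 168 / 1000 = 0.168 m3
Vol sand = 728 / (2.65 * 1000) = 0.274717 m3
Vol gravel = 1083 / (2.70 * 1000) = 0.401111 m3
Total solid + water volume = 0.941288 m3
Air = (1 - 0.941288) * 100 = 5.87%

5.87


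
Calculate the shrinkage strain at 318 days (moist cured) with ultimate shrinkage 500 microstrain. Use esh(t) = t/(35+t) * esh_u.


esh(318) = 318 / (35 + 318) * 500
= 318 / 353 * 500
= 450.4 microstrain

450.4


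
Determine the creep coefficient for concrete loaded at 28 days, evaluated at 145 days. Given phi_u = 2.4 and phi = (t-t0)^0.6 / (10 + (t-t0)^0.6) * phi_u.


dt = 145 - 28 = 117
phi = 117^0.6 / (10 + 117^0.6) * 2.4
= 1.525

1.525


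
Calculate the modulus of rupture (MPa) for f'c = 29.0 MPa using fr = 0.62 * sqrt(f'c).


fr = 0.62 * sqrt(29.0)
= 3.339 MPa

3.339


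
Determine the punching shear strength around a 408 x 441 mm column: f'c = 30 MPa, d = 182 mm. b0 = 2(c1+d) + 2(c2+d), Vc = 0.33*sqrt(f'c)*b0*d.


b0 = 2*(408 + 182) + 2*(441 + 182) = 2426 mm
Vc = 0.33 * sqrt(30) * 2426 * 182 / 1000
= 798.06 kN

798.06


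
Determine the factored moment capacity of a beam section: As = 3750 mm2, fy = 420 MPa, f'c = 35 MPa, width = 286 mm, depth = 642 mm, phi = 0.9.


a = As * fy / (0.85 * f'c * b)
= 3750 * 420 / (0.85 * 35 * 286)
= 185.109 mm
Mn = As * fy * (d - a/2) / 10^6
= 865.3767 kN-m
phi*Mn = 0.9 * 865.3767 = 778.84 kN-m

778.84


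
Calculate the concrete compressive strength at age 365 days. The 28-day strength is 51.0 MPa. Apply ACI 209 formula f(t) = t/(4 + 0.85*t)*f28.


f(365) = 365 / (4 + 0.85 * 365) * 51.0
= 365 / 314.25 * 51.0
= 59.24 MPa

59.24


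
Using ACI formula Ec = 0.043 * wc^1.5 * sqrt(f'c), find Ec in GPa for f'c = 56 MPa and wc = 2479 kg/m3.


Ec = 0.043 * 2479^1.5 * sqrt(56) / 1000
= 39.72 GPa

39.72


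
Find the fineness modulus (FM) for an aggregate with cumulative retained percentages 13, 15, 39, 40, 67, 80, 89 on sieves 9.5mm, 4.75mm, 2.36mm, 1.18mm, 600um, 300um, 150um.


FM = sum(cumulative % retained) / 100
= 343 / 100
= 3.43

3.43


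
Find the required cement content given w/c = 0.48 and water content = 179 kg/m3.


Cement = water / (w/c)
= 179 / 0.48
= 372.9 kg/m3

372.9


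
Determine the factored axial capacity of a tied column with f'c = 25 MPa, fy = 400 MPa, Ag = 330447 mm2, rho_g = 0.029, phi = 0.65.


Ast = rho * Ag = 0.029 * 330447 = 9582.963 mm2
phi*Pn = 0.65 * 0.80 * (0.85 * 25 * (330447 - 9582.963) + 400 * 9582.963) / 1000
= 5538.8 kN

5538.8


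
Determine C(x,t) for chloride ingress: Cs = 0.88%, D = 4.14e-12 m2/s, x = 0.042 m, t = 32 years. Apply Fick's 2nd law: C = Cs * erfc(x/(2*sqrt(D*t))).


t_seconds = 32 * 365.25 * 24 * 3600 = 1009843200.0 s
arg = 0.042 / (2 * sqrt(4.14e-12 * 1009843200.0))
= 0.3248
erfc(0.3248) = 0.646
C = 0.88 * 0.646 = 0.5685%

0.5685


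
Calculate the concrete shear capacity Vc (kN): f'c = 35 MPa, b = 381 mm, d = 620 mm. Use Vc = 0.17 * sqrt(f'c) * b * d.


Vc = 0.17 * sqrt(35) * 381 * 620 / 1000
= 237.57 kN

237.57


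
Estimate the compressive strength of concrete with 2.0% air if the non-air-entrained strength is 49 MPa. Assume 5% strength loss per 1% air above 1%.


Strength loss = (2.0 - 1) * 5 = 5.0%
f'c = 49 * (1 - 5.0/100)
= 46.55 MPa

46.55


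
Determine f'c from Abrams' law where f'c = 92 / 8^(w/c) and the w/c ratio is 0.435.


f'c = 92 / 8^0.435
= 92 / 2.471
= 37.23 MPa

37.23


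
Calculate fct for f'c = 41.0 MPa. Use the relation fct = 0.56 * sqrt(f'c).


fct = 0.56 * sqrt(41.0)
= 0.56 * 6.403
= 3.586 MPa

3.586


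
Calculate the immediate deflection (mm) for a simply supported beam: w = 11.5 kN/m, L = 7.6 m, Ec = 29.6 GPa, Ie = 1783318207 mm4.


Convert: L = 7.6 m = 7600 mm, Ec = 29.6 GPa = 29600 MPa
delta = 5 * 11.5 * 7600^4 / (384 * 29600 * 1783318207)
= 9.46 mm

9.46


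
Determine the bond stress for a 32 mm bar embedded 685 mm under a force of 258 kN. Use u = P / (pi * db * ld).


u = P / (pi * db * ld)
= 258 * 1000 / (pi * 32 * 685)
= 3.747 MPa

3.747


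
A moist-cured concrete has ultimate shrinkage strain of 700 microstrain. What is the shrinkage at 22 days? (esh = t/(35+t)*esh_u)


esh(22) = 22 / (35 + 22) * 700
= 22 / 57 * 700
= 270.2 microstrain

270.2


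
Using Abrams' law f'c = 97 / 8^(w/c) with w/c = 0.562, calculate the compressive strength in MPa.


f'c = 97 / 8^0.562
= 97 / 3.218
= 30.15 MPa

30.15


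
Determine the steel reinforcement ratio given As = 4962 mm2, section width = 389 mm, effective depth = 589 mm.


rho = As / (b * d)
= 4962 / (389 * 589)
= 0.0217

0.0217


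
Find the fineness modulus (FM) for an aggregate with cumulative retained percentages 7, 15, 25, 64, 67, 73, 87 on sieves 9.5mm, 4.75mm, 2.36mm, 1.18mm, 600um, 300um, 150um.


FM = sum(cumulative % retained) / 100
= 338 / 100
= 3.38

3.38


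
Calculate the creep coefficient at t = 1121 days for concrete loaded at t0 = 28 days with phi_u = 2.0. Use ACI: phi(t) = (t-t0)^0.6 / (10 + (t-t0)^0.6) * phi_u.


dt = 1121 - 28 = 1093
phi = 1093^0.6 / (10 + 1093^0.6) * 2.0
= 1.739

1.739


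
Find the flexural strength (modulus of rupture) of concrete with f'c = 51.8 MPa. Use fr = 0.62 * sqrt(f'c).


fr = 0.62 * sqrt(51.8)
= 4.462 MPa

4.462


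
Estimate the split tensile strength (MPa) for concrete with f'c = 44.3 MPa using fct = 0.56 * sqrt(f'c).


fct = 0.56 * sqrt(44.3)
= 0.56 * 6.656
= 3.727 MPa

3.727


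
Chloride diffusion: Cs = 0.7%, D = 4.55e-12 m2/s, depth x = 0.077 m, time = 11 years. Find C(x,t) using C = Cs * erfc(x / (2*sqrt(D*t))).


t_seconds = 11 * 365.25 * 24 * 3600 = 347133600.0 s
arg = 0.077 / (2 * sqrt(4.55e-12 * 347133600.0))
= 0.9687
erfc(0.9687) = 0.1707
C = 0.7 * 0.1707 = 0.1195%

0.1195


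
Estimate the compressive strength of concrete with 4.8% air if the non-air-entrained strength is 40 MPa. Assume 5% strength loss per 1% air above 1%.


Strength loss = (4.8 - 1) * 5 = 19.0%
f'c = 40 * (1 - 19.0/100)
= 32.4 MPa

32.4


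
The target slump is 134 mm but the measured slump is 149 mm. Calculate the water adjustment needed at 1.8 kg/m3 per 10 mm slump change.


Difference = 134 - 149 = -15 mm
Water adjustment = -15 * 1.8 / 10 = -2.7 kg/m3

-2.7


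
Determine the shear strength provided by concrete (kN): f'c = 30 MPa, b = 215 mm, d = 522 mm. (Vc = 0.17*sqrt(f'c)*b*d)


Vc = 0.17 * sqrt(30) * 215 * 522 / 1000
= 104.5 kN

104.5


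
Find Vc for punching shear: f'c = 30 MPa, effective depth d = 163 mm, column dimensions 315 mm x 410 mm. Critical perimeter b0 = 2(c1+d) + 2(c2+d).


b0 = 2*(315 + 163) + 2*(410 + 163) = 2102 mm
Vc = 0.33 * sqrt(30) * 2102 * 163 / 1000
= 619.29 kN

619.29


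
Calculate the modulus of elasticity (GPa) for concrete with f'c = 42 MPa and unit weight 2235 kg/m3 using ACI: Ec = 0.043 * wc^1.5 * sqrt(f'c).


Ec = 0.043 * 2235^1.5 * sqrt(42) / 1000
= 29.44 GPa

29.44


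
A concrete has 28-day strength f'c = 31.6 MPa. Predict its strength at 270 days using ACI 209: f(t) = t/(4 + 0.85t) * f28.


f(270) = 270 / (4 + 0.85 * 270) * 31.6
= 270 / 233.5 * 31.6
= 36.54 MPa

36.54


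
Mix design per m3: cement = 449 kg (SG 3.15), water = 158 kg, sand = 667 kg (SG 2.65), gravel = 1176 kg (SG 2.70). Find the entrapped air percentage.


Vol cement = 449 / (3.15 * 1000) = 0.14254 m3
Vol water = 158 / 1000 = 0.158 m3
Vol sand = 667 / (2.65 * 1000) = 0.251698 m3
Vol gravel = 1176 / (2.70 * 1000) = 0.435556 m3
Total solid + water volume = 0.987793 m3
Air = (1 - 0.987793) * 100 = 1.22%

1.22


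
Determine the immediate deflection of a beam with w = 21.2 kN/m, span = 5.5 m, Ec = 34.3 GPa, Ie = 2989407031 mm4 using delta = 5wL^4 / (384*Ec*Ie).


Convert: L = 5.5 m = 5500 mm, Ec = 34.3 GPa = 34300 MPa
delta = 5 * 21.2 * 5500^4 / (384 * 34300 * 2989407031)
= 2.46 mm

2.46


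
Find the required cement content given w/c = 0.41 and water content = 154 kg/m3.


Cement = water / (w/c)
= 154 / 0.41
= 375.6 kg/m3

375.6


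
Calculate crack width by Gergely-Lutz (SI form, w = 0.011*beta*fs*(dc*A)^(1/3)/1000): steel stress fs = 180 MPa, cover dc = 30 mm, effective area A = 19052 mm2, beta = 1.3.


w = 0.011 * beta * fs * (dc * A)^(1/3) / 1000
= 0.011 * 1.3 * 180 * (30 * 19052)^(1/3) / 1000
= 0.214 mm

0.214


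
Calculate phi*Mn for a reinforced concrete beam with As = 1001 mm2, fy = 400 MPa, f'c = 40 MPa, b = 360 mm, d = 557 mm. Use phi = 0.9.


a = As * fy / (0.85 * f'c * b)
= 1001 * 400 / (0.85 * 40 * 360)
= 32.7124 mm
Mn = As * fy * (d - a/2) / 10^6
= 216.4738 kN-m
phi*Mn = 0.9 * 216.4738 = 194.83 kN-m

194.83


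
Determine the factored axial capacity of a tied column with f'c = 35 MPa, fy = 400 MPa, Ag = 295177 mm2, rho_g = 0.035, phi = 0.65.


Ast = rho * Ag = 0.035 * 295177 = 10331.195 mm2
phi*Pn = 0.65 * 0.80 * (0.85 * 35 * (295177 - 10331.195) + 400 * 10331.195) / 1000
= 6555.45 kN

6555.45


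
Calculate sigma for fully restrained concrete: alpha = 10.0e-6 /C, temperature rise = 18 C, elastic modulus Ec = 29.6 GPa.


sigma = alpha * dT * Ec
= 10.0e-6 * 18 * 29.6 * 1000
= 5.328 MPa

5.328


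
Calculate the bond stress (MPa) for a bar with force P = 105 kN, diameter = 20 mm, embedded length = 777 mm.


u = P / (pi * db * ld)
= 105 * 1000 / (pi * 20 * 777)
= 2.151 MPa

2.151


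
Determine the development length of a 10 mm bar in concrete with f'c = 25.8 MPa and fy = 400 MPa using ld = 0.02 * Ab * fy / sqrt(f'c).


Ab = pi * 10^2 / 4 = 78.54 mm2
ld = 0.02 * 78.54 * 400 / sqrt(25.8)
= 123.7 mm

123.7


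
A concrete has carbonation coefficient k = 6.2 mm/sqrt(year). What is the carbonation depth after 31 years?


depth = k * sqrt(t)
= 6.2 * sqrt(31)
= 34.52 mm

34.52


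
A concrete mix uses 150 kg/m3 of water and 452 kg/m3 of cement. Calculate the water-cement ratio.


w/c = water / cement
w/c = 150 / 452 = 0.332

0.332


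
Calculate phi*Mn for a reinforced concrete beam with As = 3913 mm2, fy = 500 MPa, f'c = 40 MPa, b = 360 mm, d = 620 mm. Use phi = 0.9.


a = As * fy / (0.85 * f'c * b)
= 3913 * 500 / (0.85 * 40 * 360)
= 159.8448 mm
Mn = As * fy * (d - a/2) / 10^6
= 1056.6619 kN-m
phi*Mn = 0.9 * 1056.6619 = 951.0 kN-m

951.0


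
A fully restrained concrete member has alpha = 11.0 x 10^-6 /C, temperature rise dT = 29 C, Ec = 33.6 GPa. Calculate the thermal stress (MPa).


sigma = alpha * dT * Ec
= 11.0e-6 * 29 * 33.6 * 1000
= 10.718 MPa

10.718


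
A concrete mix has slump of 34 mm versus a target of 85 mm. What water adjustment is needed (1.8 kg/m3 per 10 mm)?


Difference = 85 - 34 = 51 mm
Water adjustment = 51 * 1.8 / 10 = 9.2 kg/m3

9.2


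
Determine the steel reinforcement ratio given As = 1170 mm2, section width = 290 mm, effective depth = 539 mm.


rho = As / (b * d)
= 1170 / (290 * 539)
= 0.0075

0.0075


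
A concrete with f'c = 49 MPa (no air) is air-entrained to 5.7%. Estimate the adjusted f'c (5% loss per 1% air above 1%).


Strength loss = (5.7 - 1) * 5 = 23.5%
f'c = 49 * (1 - 23.5/100)
= 37.48 MPa

37.48


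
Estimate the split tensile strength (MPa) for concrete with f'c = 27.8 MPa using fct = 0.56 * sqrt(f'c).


fct = 0.56 * sqrt(27.8)
= 0.56 * 5.273
= 2.953 MPa

2.953


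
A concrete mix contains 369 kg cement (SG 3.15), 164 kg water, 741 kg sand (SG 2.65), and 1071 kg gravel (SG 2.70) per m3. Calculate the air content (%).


Vol cement = 369 / (3.15 * 1000) = 0.117143 m3
Vol water = 164 / 1000 = 0.164 m3
Vol sand = 741 / (2.65 * 1000) = 0.279623 m3
Vol gravel = 1071 / (2.70 * 1000) = 0.396667 m3
Total solid + water volume = 0.957432 m3
Air = (1 - 0.957432) * 100 = 4.26%

4.26


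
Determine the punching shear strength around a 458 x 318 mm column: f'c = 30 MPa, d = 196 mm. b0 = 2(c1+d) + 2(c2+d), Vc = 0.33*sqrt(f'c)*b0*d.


b0 = 2*(458 + 196) + 2*(318 + 196) = 2336 mm
Vc = 0.33 * sqrt(30) * 2336 * 196 / 1000
= 827.57 kN

827.57


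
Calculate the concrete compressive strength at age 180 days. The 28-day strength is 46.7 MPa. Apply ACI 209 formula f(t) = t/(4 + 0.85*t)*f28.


f(180) = 180 / (4 + 0.85 * 180) * 46.7
= 180 / 157.0 * 46.7
= 53.54 MPa

53.54


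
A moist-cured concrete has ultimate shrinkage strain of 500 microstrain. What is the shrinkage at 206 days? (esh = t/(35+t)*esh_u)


esh(206) = 206 / (35 + 206) * 500
= 206 / 241 * 500
= 427.4 microstrain

427.4


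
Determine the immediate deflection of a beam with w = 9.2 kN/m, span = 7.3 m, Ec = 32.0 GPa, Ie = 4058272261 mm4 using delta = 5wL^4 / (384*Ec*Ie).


Convert: L = 7.3 m = 7300 mm, Ec = 32.0 GPa = 32000 MPa
delta = 5 * 9.2 * 7300^4 / (384 * 32000 * 4058272261)
= 2.62 mm

2.62


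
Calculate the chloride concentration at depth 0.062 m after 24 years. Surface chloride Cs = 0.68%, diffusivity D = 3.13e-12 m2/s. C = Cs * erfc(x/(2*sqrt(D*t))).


t_seconds = 24 * 365.25 * 24 * 3600 = 757382400.0 s
arg = 0.062 / (2 * sqrt(3.13e-12 * 757382400.0))
= 0.6367
erfc(0.6367) = 0.3679
C = 0.68 * 0.3679 = 0.2502%

0.2502


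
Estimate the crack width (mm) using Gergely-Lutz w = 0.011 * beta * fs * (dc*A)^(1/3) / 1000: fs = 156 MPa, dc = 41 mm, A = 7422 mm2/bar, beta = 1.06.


w = 0.011 * beta * fs * (dc * A)^(1/3) / 1000
= 0.011 * 1.06 * 156 * (41 * 7422)^(1/3) / 1000
= 0.122 mm

0.122


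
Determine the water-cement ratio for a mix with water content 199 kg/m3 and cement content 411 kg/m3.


w/c = water / cement
w/c = 199 / 411 = 0.484

0.484


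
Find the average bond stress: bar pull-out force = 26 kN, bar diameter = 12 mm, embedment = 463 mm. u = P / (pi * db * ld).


u = P / (pi * db * ld)
= 26 * 1000 / (pi * 12 * 463)
= 1.49 MPa

1.49


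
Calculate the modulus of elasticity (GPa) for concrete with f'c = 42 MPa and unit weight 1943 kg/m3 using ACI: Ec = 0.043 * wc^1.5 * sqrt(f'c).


Ec = 0.043 * 1943^1.5 * sqrt(42) / 1000
= 23.87 GPa

23.87


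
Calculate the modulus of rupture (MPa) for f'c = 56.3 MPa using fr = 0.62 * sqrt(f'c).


fr = 0.62 * sqrt(56.3)
= 4.652 MPa

4.652


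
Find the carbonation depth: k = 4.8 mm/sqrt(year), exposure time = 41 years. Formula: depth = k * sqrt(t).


depth = k * sqrt(t)
= 4.8 * sqrt(41)
= 30.73 mm

30.73


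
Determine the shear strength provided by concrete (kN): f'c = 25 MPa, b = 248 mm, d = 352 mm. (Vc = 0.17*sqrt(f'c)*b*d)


Vc = 0.17 * sqrt(25) * 248 * 352 / 1000
= 74.2 kN

74.2


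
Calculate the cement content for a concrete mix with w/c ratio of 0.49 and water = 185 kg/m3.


Cement = water / (w/c)
= 185 / 0.49
= 377.6 kg/m3

377.6


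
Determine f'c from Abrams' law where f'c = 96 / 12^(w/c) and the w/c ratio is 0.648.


f'c = 96 / 12^0.648
= 96 / 5.004
= 19.18 MPa

19.18


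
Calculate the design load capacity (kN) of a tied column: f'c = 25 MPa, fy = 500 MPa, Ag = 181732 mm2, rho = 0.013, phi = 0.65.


Ast = rho * Ag = 0.013 * 181732 = 2362.516 mm2
phi*Pn = 0.65 * 0.80 * (0.85 * 25 * (181732 - 2362.516) + 500 * 2362.516) / 1000
= 2596.29 kN

2596.29


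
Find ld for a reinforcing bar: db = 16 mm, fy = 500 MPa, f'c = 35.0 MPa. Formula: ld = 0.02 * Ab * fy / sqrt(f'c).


Ab = pi * 16^2 / 4 = 201.062 mm2
ld = 0.02 * 201.062 * 500 / sqrt(35.0)
= 339.9 mm

339.9


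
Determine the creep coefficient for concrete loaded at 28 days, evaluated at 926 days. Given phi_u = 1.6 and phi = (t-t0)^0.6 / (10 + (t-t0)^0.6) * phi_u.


dt = 926 - 28 = 898
phi = 898^0.6 / (10 + 898^0.6) * 1.6
= 1.369

1.369


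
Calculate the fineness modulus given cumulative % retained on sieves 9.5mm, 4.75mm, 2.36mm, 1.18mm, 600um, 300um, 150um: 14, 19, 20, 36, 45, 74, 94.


FM = sum(cumulative % retained) / 100
= 302 / 100
= 3.02

3.02


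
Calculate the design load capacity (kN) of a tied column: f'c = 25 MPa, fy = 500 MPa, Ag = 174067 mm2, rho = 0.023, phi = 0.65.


Ast = rho * Ag = 0.023 * 174067 = 4003.541 mm2
phi*Pn = 0.65 * 0.80 * (0.85 * 25 * (174067 - 4003.541) + 500 * 4003.541) / 1000
= 2920.12 kN

2920.12


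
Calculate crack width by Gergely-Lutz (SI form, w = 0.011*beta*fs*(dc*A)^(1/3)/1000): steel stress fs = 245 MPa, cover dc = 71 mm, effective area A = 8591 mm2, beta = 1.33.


w = 0.011 * beta * fs * (dc * A)^(1/3) / 1000
= 0.011 * 1.33 * 245 * (71 * 8591)^(1/3) / 1000
= 0.304 mm

0.304


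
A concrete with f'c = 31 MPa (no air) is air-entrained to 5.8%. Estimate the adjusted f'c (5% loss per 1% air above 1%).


Strength loss = (5.8 - 1) * 5 = 24.0%
f'c = 31 * (1 - 24.0/100)
= 23.56 MPa

23.56


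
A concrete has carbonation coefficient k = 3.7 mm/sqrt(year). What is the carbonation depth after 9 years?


depth = k * sqrt(t)
= 3.7 * sqrt(9)
= 11.1 mm

11.1


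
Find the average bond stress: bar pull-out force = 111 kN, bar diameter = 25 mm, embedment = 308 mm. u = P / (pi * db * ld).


u = P / (pi * db * ld)
= 111 * 1000 / (pi * 25 * 308)
= 4.589 MPa

4.589


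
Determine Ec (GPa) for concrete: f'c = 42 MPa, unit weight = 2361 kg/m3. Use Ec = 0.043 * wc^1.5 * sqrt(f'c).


Ec = 0.043 * 2361^1.5 * sqrt(42) / 1000
= 31.97 GPa

31.97


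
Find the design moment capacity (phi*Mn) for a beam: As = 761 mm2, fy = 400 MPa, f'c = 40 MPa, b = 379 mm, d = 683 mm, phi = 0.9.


a = As * fy / (0.85 * f'c * b)
= 761 * 400 / (0.85 * 40 * 379)
= 23.6225 mm
Mn = As * fy * (d - a/2) / 10^6
= 204.3099 kN-m
phi*Mn = 0.9 * 204.3099 = 183.88 kN-m

183.88


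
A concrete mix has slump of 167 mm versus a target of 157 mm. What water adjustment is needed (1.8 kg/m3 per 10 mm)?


Difference = 157 - 167 = -10 mm
Water adjustment = -10 * 1.8 / 10 = -1.8 kg/m3

-1.8


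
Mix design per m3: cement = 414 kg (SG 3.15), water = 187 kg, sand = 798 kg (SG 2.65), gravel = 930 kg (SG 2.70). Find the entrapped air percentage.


Vol cement = 414 / (3.15 * 1000) = 0.131429 m3
Vol water = 187 / 1000 = 0.187 m3
Vol sand = 798 / (2.65 * 1000) = 0.301132 m3
Vol gravel = 930 / (2.70 * 1000) = 0.344444 m3
Total solid + water volume = 0.964005 m3
Air = (1 - 0.964005) * 100 = 3.6%

3.6


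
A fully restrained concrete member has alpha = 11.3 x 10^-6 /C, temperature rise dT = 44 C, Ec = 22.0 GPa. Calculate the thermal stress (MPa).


sigma = alpha * dT * Ec
= 11.3e-6 * 44 * 22.0 * 1000
= 10.938 MPa

10.938


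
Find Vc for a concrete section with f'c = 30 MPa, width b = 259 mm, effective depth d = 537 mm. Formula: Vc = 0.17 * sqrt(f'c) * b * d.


Vc = 0.17 * sqrt(30) * 259 * 537 / 1000
= 129.5 kN

129.5


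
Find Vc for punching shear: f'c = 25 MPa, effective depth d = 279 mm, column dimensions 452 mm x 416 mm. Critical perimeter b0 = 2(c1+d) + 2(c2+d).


b0 = 2*(452 + 279) + 2*(416 + 279) = 2852 mm
Vc = 0.33 * sqrt(25) * 2852 * 279 / 1000
= 1312.92 kN

1312.92


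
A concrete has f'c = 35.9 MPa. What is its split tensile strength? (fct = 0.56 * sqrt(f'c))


fct = 0.56 * sqrt(35.9)
= 0.56 * 5.992
= 3.355 MPa

3.355


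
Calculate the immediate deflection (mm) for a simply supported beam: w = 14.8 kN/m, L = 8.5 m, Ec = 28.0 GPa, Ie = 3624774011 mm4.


Convert: L = 8.5 m = 8500 mm, Ec = 28.0 GPa = 28000 MPa
delta = 5 * 14.8 * 8500^4 / (384 * 28000 * 3624774011)
= 9.91 mm

9.91


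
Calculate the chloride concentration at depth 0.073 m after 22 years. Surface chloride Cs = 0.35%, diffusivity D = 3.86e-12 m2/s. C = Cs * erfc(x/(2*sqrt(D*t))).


t_seconds = 22 * 365.25 * 24 * 3600 = 694267200.0 s
arg = 0.073 / (2 * sqrt(3.86e-12 * 694267200.0))
= 0.7051
erfc(0.7051) = 0.3187
C = 0.35 * 0.3187 = 0.1115%

0.1115


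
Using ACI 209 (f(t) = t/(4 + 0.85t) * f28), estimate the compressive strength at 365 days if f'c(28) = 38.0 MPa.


f(365) = 365 / (4 + 0.85 * 365) * 38.0
= 365 / 314.25 * 38.0
= 44.14 MPa

44.14


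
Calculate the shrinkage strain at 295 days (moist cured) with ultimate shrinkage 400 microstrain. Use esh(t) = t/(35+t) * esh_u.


esh(295) = 295 / (35 + 295) * 400
= 295 / 330 * 400
= 357.6 microstrain

357.6


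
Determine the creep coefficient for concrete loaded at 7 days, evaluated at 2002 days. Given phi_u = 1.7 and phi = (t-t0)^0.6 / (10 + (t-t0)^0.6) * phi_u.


dt = 2002 - 7 = 1995
phi = 1995^0.6 / (10 + 1995^0.6) * 1.7
= 1.539

1.539


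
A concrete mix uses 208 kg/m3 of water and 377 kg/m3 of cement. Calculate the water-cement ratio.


w/c = water / cement
w/c = 208 / 377 = 0.552

0.552


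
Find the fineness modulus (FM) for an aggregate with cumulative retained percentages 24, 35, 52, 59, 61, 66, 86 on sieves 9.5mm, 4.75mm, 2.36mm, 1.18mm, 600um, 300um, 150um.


FM = sum(cumulative % retained) / 100
= 383 / 100
= 3.83

3.83


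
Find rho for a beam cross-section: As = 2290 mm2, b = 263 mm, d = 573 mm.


rho = As / (b * d)
= 2290 / (263 * 573)
= 0.0152

0.0152


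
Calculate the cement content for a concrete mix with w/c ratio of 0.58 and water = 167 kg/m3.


Cement = water / (w/c)
= 167 / 0.58
= 287.9 kg/m3

287.9


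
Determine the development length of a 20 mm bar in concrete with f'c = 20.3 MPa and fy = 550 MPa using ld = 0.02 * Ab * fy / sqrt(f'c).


Ab = pi * 20^2 / 4 = 314.159 mm2
ld = 0.02 * 314.159 * 550 / sqrt(20.3)
= 767.0 mm

767.0


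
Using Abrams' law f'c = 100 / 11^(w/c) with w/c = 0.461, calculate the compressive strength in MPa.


f'c = 100 / 11^0.461
= 100 / 3.021
= 33.11 MPa

33.11


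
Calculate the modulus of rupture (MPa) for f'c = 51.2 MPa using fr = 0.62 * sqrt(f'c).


fr = 0.62 * sqrt(51.2)
= 4.436 MPa

4.436


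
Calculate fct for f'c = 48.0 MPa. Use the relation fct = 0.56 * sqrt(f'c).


fct = 0.56 * sqrt(48.0)
= 0.56 * 6.928
= 3.88 MPa

3.88


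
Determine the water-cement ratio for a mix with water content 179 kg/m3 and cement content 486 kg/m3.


w/c = water / cement
w/c = 179 / 486 = 0.368

0.368


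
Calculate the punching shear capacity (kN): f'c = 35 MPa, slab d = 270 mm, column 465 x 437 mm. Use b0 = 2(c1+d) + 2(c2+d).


b0 = 2*(465 + 270) + 2*(437 + 270) = 2884 mm
Vc = 0.33 * sqrt(35) * 2884 * 270 / 1000
= 1520.22 kN

1520.22


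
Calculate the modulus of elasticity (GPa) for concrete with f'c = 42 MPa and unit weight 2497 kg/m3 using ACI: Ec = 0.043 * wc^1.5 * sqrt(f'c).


Ec = 0.043 * 2497^1.5 * sqrt(42) / 1000
= 34.77 GPa

34.77


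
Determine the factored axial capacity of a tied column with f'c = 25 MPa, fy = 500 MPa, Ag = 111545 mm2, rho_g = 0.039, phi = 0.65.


Ast = rho * Ag = 0.039 * 111545 = 4350.255 mm2
phi*Pn = 0.65 * 0.80 * (0.85 * 25 * (111545 - 4350.255) + 500 * 4350.255) / 1000
= 2315.57 kN

2315.57


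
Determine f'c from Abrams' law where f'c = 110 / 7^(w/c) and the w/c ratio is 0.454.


f'c = 110 / 7^0.454
= 110 / 2.419
= 45.47 MPa

45.47


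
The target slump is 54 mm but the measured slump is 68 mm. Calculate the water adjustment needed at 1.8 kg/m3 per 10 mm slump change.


Difference = 54 - 68 = -14 mm
Water adjustment = -14 * 1.8 / 10 = -2.5 kg/m3

-2.5


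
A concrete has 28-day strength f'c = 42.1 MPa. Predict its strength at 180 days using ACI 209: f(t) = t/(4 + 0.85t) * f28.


f(180) = 180 / (4 + 0.85 * 180) * 42.1
= 180 / 157.0 * 42.1
= 48.27 MPa

48.27


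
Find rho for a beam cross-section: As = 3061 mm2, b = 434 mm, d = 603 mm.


rho = As / (b * d)
= 3061 / (434 * 603)
= 0.0117

0.0117


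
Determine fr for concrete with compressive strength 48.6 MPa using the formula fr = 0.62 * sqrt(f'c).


fr = 0.62 * sqrt(48.6)
= 4.322 MPa

4.322


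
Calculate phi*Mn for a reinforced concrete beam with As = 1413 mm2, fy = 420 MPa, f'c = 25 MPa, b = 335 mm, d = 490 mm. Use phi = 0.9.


a = As * fy / (0.85 * f'c * b)
= 1413 * 420 / (0.85 * 25 * 335)
= 83.3658 mm
Mn = As * fy * (d - a/2) / 10^6
= 266.0583 kN-m
phi*Mn = 0.9 * 266.0583 = 239.45 kN-m

239.45


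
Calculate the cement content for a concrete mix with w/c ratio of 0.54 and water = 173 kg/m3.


Cement = water / (w/c)
= 173 / 0.54
= 320.4 kg/m3

320.4


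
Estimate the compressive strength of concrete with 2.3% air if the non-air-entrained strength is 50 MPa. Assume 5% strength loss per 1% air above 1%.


Strength loss = (2.3 - 1) * 5 = 6.5%
f'c = 50 * (1 - 6.5/100)
= 46.75 MPa

46.75


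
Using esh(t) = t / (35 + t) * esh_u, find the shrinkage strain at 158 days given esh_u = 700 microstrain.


esh(158) = 158 / (35 + 158) * 700
= 158 / 193 * 700
= 573.1 microstrain

573.1


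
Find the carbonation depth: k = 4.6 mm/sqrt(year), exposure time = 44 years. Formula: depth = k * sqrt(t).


depth = k * sqrt(t)
= 4.6 * sqrt(44)
= 30.51 mm

30.51


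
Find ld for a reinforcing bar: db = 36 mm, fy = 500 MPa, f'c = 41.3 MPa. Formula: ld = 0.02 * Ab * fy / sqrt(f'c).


Ab = pi * 36^2 / 4 = 1017.876 mm2
ld = 0.02 * 1017.876 * 500 / sqrt(41.3)
= 1583.9 mm

1583.9


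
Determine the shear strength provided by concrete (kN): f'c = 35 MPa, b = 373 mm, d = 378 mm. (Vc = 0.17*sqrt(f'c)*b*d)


Vc = 0.17 * sqrt(35) * 373 * 378 / 1000
= 141.8 kN

141.8


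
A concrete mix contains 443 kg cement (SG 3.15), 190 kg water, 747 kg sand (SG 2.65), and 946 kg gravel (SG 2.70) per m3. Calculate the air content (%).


Vol cement = 443 / (3.15 * 1000) = 0.140635 m3
Vol water = 190 / 1000 = 0.19 m3
Vol sand = 747 / (2.65 * 1000) = 0.281887 m3
Vol gravel = 946 / (2.70 * 1000) = 0.35037 m3
Total solid + water volume = 0.962892 m3
Air = (1 - 0.962892) * 100 = 3.71%

3.71


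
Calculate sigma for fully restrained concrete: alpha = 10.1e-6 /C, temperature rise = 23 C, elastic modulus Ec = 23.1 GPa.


sigma = alpha * dT * Ec
= 10.1e-6 * 23 * 23.1 * 1000
= 5.366 MPa

5.366


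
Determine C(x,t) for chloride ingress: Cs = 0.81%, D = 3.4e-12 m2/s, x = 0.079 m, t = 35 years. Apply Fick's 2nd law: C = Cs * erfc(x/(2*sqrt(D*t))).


t_seconds = 35 * 365.25 * 24 * 3600 = 1104516000.0 s
arg = 0.079 / (2 * sqrt(3.4e-12 * 1104516000.0))
= 0.6446
erfc(0.6446) = 0.362
C = 0.81 * 0.362 = 0.2932%

0.2932


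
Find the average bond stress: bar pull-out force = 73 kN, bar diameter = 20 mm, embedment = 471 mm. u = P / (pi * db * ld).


u = P / (pi * db * ld)
= 73 * 1000 / (pi * 20 * 471)
= 2.467 MPa

2.467


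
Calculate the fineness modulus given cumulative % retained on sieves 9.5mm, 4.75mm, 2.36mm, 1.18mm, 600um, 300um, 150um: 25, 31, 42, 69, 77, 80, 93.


FM = sum(cumulative % retained) / 100
= 417 / 100
= 4.17

4.17


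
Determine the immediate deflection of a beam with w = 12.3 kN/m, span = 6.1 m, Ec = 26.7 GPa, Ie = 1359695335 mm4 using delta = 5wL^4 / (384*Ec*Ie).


Convert: L = 6.1 m = 6100 mm, Ec = 26.7 GPa = 26700 MPa
delta = 5 * 12.3 * 6100^4 / (384 * 26700 * 1359695335)
= 6.11 mm

6.11


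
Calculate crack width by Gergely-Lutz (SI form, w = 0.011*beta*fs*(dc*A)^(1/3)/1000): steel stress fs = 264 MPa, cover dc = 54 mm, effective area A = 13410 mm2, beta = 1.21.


w = 0.011 * beta * fs * (dc * A)^(1/3) / 1000
= 0.011 * 1.21 * 264 * (54 * 13410)^(1/3) / 1000
= 0.316 mm

0.316


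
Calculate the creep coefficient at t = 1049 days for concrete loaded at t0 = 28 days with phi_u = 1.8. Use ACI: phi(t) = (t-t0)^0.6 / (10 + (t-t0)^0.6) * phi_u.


dt = 1049 - 28 = 1021
phi = 1021^0.6 / (10 + 1021^0.6) * 1.8
= 1.556

1.556


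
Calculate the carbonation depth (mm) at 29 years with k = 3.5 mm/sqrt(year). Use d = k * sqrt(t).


depth = k * sqrt(t)
= 3.5 * sqrt(29)
= 18.85 mm

18.85


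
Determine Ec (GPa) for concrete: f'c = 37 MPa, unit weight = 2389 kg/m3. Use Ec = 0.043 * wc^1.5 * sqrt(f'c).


Ec = 0.043 * 2389^1.5 * sqrt(37) / 1000
= 30.54 GPa

30.54


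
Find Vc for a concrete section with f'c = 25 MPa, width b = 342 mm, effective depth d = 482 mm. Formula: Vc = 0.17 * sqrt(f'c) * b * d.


Vc = 0.17 * sqrt(25) * 342 * 482 / 1000
= 140.12 kN

140.12


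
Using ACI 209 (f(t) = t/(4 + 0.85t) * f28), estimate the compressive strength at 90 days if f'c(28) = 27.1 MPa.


f(90) = 90 / (4 + 0.85 * 90) * 27.1
= 90 / 80.5 * 27.1
= 30.3 MPa

30.3


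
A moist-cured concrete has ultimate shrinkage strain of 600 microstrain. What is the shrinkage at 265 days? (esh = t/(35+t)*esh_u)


esh(265) = 265 / (35 + 265) * 600
= 265 / 300 * 600
= 530.0 microstrain

530.0


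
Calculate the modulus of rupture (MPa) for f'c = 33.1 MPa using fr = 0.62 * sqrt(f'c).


fr = 0.62 * sqrt(33.1)
= 3.567 MPa

3.567


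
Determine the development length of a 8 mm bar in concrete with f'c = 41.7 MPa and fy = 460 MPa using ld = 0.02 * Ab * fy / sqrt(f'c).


Ab = pi * 8^2 / 4 = 50.265 mm2
ld = 0.02 * 50.265 * 460 / sqrt(41.7)
= 71.6 mm

71.6


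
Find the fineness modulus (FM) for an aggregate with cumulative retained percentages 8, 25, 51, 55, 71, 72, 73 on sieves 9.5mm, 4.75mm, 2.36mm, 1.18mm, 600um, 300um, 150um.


FM = sum(cumulative % retained) / 100
= 355 / 100
= 3.55

3.55


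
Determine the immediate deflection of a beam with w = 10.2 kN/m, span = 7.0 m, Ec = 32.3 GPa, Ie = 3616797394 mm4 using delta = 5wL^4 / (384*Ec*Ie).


Convert: L = 7.0 m = 7000 mm, Ec = 32.3 GPa = 32300 MPa
delta = 5 * 10.2 * 7000^4 / (384 * 32300 * 3616797394)
= 2.73 mm

2.73


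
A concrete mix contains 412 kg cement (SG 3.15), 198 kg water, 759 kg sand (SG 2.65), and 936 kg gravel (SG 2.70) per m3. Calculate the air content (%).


Vol cement = 412 / (3.15 * 1000) = 0.130794 m3
Vol water = 198 / 1000 = 0.198 m3
Vol sand = 759 / (2.65 * 1000) = 0.286415 m3
Vol gravel = 936 / (2.70 * 1000) = 0.346667 m3
Total solid + water volume = 0.961875 m3
Air = (1 - 0.961875) * 100 = 3.81%

3.81


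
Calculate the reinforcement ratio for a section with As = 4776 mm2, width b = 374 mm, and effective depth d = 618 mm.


rho = As / (b * d)
= 4776 / (374 * 618)
= 0.0207

0.0207


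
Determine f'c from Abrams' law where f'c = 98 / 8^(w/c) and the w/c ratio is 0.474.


f'c = 98 / 8^0.474
= 98 / 2.68
= 36.57 MPa

36.57


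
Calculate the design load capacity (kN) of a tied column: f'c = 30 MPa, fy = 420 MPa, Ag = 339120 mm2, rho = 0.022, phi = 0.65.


Ast = rho * Ag = 0.022 * 339120 = 7460.64 mm2
phi*Pn = 0.65 * 0.80 * (0.85 * 30 * (339120 - 7460.64) + 420 * 7460.64) / 1000
= 6027.21 kN

6027.21


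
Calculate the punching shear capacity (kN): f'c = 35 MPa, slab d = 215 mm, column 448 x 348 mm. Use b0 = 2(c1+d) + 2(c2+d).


b0 = 2*(448 + 215) + 2*(348 + 215) = 2452 mm
Vc = 0.33 * sqrt(35) * 2452 * 215 / 1000
= 1029.22 kN

1029.22


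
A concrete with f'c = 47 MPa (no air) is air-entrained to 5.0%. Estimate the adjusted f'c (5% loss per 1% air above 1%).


Strength loss = (5.0 - 1) * 5 = 20.0%
f'c = 47 * (1 - 20.0/100)
= 37.6 MPa

37.6


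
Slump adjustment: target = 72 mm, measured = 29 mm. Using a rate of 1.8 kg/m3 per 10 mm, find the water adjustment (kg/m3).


Difference = 72 - 29 = 43 mm
Water adjustment = 43 * 1.8 / 10 = 7.7 kg/m3

7.7


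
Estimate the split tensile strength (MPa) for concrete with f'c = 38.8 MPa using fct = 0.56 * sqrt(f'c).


fct = 0.56 * sqrt(38.8)
= 0.56 * 6.229
= 3.488 MPa

3.488


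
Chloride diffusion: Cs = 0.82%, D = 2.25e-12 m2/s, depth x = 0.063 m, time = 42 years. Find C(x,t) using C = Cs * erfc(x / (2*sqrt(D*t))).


t_seconds = 42 * 365.25 * 24 * 3600 = 1325419200.0 s
arg = 0.063 / (2 * sqrt(2.25e-12 * 1325419200.0))
= 0.5768
erfc(0.5768) = 0.4146
C = 0.82 * 0.4146 = 0.34%

0.34


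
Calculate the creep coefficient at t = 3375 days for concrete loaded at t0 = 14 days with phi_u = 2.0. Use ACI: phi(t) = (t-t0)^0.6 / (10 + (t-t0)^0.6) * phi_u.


dt = 3375 - 14 = 3361
phi = 3361^0.6 / (10 + 3361^0.6) * 2.0
= 1.858

1.858


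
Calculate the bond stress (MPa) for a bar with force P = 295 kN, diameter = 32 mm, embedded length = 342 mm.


u = P / (pi * db * ld)
= 295 * 1000 / (pi * 32 * 342)
= 8.58 MPa

8.58


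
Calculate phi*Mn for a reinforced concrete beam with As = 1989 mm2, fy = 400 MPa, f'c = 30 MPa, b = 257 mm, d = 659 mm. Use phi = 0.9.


a = As * fy / (0.85 * f'c * b)
= 1989 * 400 / (0.85 * 30 * 257)
= 121.4008 mm
Mn = As * fy * (d - a/2) / 10^6
= 476.0072 kN-m
phi*Mn = 0.9 * 476.0072 = 428.41 kN-m

428.41


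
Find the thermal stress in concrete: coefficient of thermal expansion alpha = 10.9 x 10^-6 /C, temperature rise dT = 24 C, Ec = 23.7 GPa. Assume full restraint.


sigma = alpha * dT * Ec
= 10.9e-6 * 24 * 23.7 * 1000
= 6.2 MPa

6.2
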